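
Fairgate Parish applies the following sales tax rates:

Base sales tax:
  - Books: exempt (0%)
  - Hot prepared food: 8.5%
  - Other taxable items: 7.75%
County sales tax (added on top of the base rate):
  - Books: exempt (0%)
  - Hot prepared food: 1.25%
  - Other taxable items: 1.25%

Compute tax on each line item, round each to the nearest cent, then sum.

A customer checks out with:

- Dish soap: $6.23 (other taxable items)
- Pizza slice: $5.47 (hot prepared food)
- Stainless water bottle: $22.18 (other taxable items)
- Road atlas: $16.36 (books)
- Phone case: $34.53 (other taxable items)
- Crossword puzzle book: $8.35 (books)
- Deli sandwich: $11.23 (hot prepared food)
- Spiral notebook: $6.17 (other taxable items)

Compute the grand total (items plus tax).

$118.37

Dish soap $6.23: other taxable items → 7.75% + 1.25% county = 9% → $0.56
Pizza slice $5.47: hot prepared food → 8.5% + 1.25% county = 9.75% → $0.53
Stainless water bottle $22.18: other taxable items → 7.75% + 1.25% county = 9% → $2.00
Road atlas $16.36: books → 0% + 0% county = 0% → $0.00
Phone case $34.53: other taxable items → 7.75% + 1.25% county = 9% → $3.11
Crossword puzzle book $8.35: books → 0% + 0% county = 0% → $0.00
Deli sandwich $11.23: hot prepared food → 8.5% + 1.25% county = 9.75% → $1.09
Spiral notebook $6.17: other taxable items → 7.75% + 1.25% county = 9% → $0.56
Subtotal = $110.52; tax = $7.85; total due = $118.37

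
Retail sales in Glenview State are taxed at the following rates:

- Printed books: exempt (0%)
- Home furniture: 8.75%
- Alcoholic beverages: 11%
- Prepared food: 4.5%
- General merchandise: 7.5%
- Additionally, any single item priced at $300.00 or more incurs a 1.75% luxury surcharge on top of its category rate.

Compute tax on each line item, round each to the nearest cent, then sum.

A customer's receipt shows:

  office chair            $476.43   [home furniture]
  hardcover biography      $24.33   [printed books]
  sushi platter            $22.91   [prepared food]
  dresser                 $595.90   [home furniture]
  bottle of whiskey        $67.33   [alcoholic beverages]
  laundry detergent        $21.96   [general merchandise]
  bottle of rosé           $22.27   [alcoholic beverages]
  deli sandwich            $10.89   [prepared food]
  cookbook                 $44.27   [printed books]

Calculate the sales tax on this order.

Office chair $476.43: home furniture → 8.75% + 1.75% surcharge = 10.5% → $50.03
Hardcover biography $24.33: printed books → 0% → $0.00
Sushi platter $22.91: prepared food → 4.5% → $1.03
Dresser $595.90: home furniture → 8.75% + 1.75% surcharge = 10.5% → $62.57
Bottle of whiskey $67.33: alcoholic beverages → 11% → $7.41
Laundry detergent $21.96: general merchandise → 7.5% → $1.65
Bottle of rosé $22.27: alcoholic beverages → 11% → $2.45
Deli sandwich $10.89: prepared food → 4.5% → $0.49
Cookbook $44.27: printed books → 0% → $0.00
Total tax = $50.03 + $1.03 + $62.57 + $7.41 + $1.65 + $2.45 + $0.49 = $125.63

$125.63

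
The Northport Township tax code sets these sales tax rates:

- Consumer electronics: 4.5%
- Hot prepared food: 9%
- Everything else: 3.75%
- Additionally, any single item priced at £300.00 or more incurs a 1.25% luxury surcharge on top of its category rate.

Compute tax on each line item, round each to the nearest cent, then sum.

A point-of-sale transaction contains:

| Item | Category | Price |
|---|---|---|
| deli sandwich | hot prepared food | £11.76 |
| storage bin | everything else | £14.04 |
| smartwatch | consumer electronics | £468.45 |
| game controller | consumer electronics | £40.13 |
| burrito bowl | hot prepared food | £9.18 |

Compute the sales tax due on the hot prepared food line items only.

£1.89

Deli sandwich £11.76: hot prepared food → 9% → £1.06
Burrito bowl £9.18: hot prepared food → 9% → £0.83
Tax on hot prepared food = £1.06 + £0.83 = £1.89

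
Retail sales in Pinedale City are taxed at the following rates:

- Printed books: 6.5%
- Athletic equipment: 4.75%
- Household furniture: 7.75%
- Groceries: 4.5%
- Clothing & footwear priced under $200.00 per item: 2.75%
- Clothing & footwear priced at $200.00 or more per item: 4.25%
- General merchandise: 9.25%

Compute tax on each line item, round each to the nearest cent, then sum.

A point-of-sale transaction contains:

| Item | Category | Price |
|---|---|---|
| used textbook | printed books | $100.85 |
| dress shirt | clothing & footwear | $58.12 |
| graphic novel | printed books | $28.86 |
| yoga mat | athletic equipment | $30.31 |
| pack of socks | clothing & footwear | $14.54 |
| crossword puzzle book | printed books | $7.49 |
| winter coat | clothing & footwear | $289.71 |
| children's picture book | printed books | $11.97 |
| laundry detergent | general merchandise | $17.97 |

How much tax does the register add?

$27.12

Used textbook $100.85: printed books → 6.5% → $6.56
Dress shirt $58.12: clothing & footwear, under $200.00 → 2.75% → $1.60
Graphic novel $28.86: printed books → 6.5% → $1.88
Yoga mat $30.31: athletic equipment → 4.75% → $1.44
Pack of socks $14.54: clothing & footwear, under $200.00 → 2.75% → $0.40
Crossword puzzle book $7.49: printed books → 6.5% → $0.49
Winter coat $289.71: clothing & footwear, $200.00 or more → 4.25% → $12.31
Children's picture book $11.97: printed books → 6.5% → $0.78
Laundry detergent $17.97: general merchandise → 9.25% → $1.66
Total tax = $6.56 + $1.60 + $1.88 + $1.44 + $0.40 + $0.49 + $12.31 + $0.78 + $1.66 = $27.12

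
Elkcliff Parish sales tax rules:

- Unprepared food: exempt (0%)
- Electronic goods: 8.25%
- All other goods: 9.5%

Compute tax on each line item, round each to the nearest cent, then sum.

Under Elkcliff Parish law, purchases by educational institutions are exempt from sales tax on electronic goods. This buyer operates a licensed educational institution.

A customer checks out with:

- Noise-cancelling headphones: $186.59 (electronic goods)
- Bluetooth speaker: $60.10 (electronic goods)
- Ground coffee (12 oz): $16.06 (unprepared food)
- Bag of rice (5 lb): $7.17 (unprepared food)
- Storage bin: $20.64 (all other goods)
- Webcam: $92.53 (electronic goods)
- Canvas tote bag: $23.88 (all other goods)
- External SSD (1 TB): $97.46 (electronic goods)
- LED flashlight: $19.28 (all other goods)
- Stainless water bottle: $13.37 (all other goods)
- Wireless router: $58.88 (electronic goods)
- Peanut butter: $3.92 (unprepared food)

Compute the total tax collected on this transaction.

$7.33

Noise-cancelling headphones $186.59: electronic goods, buyer-exempt → 0% → $0.00
Bluetooth speaker $60.10: electronic goods, buyer-exempt → 0% → $0.00
Ground coffee (12 oz) $16.06: unprepared food → 0% → $0.00
Bag of rice (5 lb) $7.17: unprepared food → 0% → $0.00
Storage bin $20.64: all other goods → 9.5% → $1.96
Webcam $92.53: electronic goods, buyer-exempt → 0% → $0.00
Canvas tote bag $23.88: all other goods → 9.5% → $2.27
External SSD (1 TB) $97.46: electronic goods, buyer-exempt → 0% → $0.00
LED flashlight $19.28: all other goods → 9.5% → $1.83
Stainless water bottle $13.37: all other goods → 9.5% → $1.27
Wireless router $58.88: electronic goods, buyer-exempt → 0% → $0.00
Peanut butter $3.92: unprepared food → 0% → $0.00
Total tax = $1.96 + $2.27 + $1.83 + $1.27 = $7.33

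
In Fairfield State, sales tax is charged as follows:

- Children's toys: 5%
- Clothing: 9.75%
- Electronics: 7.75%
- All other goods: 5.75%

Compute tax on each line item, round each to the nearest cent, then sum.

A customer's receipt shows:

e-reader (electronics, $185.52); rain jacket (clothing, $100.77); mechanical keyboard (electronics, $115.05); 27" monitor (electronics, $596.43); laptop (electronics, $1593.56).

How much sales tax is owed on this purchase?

$202.85

E-reader $185.52: electronics → 7.75% → $14.38
Rain jacket $100.77: clothing → 9.75% → $9.83
Mechanical keyboard $115.05: electronics → 7.75% → $8.92
27" monitor $596.43: electronics → 7.75% → $46.22
Laptop $1593.56: electronics → 7.75% → $123.50
Total tax = $14.38 + $9.83 + $8.92 + $46.22 + $123.50 = $202.85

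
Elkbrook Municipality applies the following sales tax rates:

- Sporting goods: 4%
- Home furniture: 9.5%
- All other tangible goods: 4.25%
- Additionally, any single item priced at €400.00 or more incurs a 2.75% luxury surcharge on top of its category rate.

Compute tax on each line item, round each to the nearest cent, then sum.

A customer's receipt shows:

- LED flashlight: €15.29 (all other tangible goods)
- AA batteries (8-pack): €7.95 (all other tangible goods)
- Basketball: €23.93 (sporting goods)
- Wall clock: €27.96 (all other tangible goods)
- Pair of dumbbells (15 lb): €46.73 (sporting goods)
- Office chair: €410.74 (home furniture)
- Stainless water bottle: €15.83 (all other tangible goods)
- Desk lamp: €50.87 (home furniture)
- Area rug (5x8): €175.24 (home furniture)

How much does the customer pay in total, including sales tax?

€852.02

LED flashlight €15.29: all other tangible goods → 4.25% → €0.65
AA batteries (8-pack) €7.95: all other tangible goods → 4.25% → €0.34
Basketball €23.93: sporting goods → 4% → €0.96
Wall clock €27.96: all other tangible goods → 4.25% → €1.19
Pair of dumbbells (15 lb) €46.73: sporting goods → 4% → €1.87
Office chair €410.74: home furniture → 9.5% + 2.75% surcharge = 12.25% → €50.32
Stainless water bottle €15.83: all other tangible goods → 4.25% → €0.67
Desk lamp €50.87: home furniture → 9.5% → €4.83
Area rug (5x8) €175.24: home furniture → 9.5% → €16.65
Subtotal = €774.54; tax = €77.48; total due = €852.02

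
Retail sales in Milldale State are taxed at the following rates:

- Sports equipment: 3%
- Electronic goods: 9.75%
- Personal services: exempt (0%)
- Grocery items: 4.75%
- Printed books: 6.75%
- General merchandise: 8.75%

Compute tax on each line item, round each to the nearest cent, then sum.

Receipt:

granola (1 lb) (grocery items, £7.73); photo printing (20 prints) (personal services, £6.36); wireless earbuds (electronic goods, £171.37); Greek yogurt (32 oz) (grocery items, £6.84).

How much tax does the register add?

£17.40

Granola (1 lb) £7.73: grocery items → 4.75% → £0.37
Photo printing (20 prints) £6.36: personal services → 0% → £0.00
Wireless earbuds £171.37: electronic goods → 9.75% → £16.71
Greek yogurt (32 oz) £6.84: grocery items → 4.75% → £0.32
Total tax = £0.37 + £16.71 + £0.32 = £17.40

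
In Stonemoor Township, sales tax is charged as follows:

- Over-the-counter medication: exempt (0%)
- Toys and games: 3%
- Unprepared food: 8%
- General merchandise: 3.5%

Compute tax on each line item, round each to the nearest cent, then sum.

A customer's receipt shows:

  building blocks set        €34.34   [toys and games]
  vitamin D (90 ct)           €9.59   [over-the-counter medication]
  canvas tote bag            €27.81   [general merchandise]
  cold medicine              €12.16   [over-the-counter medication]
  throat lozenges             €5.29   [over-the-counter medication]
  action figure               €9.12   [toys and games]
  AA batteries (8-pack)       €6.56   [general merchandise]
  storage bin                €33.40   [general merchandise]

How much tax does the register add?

€3.67

Building blocks set €34.34: toys and games → 3% → €1.03
Vitamin D (90 ct) €9.59: over-the-counter medication → 0% → €0.00
Canvas tote bag €27.81: general merchandise → 3.5% → €0.97
Cold medicine €12.16: over-the-counter medication → 0% → €0.00
Throat lozenges €5.29: over-the-counter medication → 0% → €0.00
Action figure €9.12: toys and games → 3% → €0.27
AA batteries (8-pack) €6.56: general merchandise → 3.5% → €0.23
Storage bin €33.40: general merchandise → 3.5% → €1.17
Total tax = €1.03 + €0.97 + €0.27 + €0.23 + €1.17 = €3.67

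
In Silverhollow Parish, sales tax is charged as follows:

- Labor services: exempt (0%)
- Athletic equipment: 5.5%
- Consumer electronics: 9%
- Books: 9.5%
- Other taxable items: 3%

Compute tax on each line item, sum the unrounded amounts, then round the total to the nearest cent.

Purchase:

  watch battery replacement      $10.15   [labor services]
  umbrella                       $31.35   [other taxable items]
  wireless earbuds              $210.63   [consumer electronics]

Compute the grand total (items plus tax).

$272.03

Watch battery replacement $10.15: labor services → 0% → $0.00
Umbrella $31.35: other taxable items → 3% → $0.9405
Wireless earbuds $210.63: consumer electronics → 9% → $18.9567
Subtotal = $252.13; unrounded tax = $19.8972 → $19.90; total due = $272.03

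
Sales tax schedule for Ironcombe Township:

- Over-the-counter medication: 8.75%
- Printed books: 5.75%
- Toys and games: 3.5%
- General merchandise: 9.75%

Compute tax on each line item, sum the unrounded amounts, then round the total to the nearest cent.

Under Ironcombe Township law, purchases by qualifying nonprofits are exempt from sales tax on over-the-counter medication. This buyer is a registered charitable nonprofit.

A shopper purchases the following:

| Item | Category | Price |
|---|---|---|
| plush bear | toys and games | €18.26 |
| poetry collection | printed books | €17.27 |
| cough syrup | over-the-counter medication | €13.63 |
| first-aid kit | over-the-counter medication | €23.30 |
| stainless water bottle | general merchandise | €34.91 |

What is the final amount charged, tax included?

Plush bear €18.26: toys and games → 3.5% → €0.6391
Poetry collection €17.27: printed books → 5.75% → €0.993025
Cough syrup €13.63: over-the-counter medication, buyer-exempt → 0% → €0.00
First-aid kit €23.30: over-the-counter medication, buyer-exempt → 0% → €0.00
Stainless water bottle €34.91: general merchandise → 9.75% → €3.403725
Subtotal = €107.37; unrounded tax = €5.03585 → €5.04; total due = €112.41

€112.41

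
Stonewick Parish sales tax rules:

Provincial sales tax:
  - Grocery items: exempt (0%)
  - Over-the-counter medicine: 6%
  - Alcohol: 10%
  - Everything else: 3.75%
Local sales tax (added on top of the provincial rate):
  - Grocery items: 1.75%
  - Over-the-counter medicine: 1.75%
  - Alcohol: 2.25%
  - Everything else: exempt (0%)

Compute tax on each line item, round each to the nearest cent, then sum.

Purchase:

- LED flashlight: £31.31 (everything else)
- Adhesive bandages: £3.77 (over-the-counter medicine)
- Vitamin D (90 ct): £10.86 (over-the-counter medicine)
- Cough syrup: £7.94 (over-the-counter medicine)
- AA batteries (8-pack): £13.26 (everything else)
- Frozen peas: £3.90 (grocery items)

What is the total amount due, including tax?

£74.53

LED flashlight £31.31: everything else → 3.75% + 0% local = 3.75% → £1.17
Adhesive bandages £3.77: over-the-counter medicine → 6% + 1.75% local = 7.75% → £0.29
Vitamin D (90 ct) £10.86: over-the-counter medicine → 6% + 1.75% local = 7.75% → £0.84
Cough syrup £7.94: over-the-counter medicine → 6% + 1.75% local = 7.75% → £0.62
AA batteries (8-pack) £13.26: everything else → 3.75% + 0% local = 3.75% → £0.50
Frozen peas £3.90: grocery items → 0% + 1.75% local = 1.75% → £0.07
Subtotal = £71.04; tax = £3.49; total due = £74.53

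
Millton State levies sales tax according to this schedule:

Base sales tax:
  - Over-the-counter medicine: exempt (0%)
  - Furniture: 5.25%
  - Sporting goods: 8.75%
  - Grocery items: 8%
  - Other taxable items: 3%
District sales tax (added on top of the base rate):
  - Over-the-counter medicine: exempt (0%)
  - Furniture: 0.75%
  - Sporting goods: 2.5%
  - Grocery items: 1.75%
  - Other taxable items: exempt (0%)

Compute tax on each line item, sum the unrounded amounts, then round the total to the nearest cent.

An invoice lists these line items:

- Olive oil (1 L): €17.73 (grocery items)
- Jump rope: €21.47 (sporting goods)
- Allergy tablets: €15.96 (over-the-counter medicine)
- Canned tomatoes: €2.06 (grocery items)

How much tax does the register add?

Olive oil (1 L) €17.73: grocery items → 8% + 1.75% district = 9.75% → €1.728675
Jump rope €21.47: sporting goods → 8.75% + 2.5% district = 11.25% → €2.415375
Allergy tablets €15.96: over-the-counter medicine → 0% + 0% district = 0% → €0.00
Canned tomatoes €2.06: grocery items → 8% + 1.75% district = 9.75% → €0.20085
Unrounded tax sum = €4.3449 → €4.34

€4.34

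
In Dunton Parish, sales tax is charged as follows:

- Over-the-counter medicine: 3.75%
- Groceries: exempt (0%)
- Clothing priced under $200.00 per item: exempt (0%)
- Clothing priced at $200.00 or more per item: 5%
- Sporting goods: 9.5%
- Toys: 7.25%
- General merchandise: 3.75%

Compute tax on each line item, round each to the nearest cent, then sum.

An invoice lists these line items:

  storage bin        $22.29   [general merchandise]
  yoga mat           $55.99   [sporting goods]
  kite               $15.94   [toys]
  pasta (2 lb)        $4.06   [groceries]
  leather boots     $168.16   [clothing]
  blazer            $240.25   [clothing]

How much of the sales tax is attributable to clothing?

Leather boots $168.16: clothing, under $200.00 → 0% → $0.00
Blazer $240.25: clothing, $200.00 or more → 5% → $12.01
Tax on clothing = $0.00 + $12.01 = $12.01

$12.01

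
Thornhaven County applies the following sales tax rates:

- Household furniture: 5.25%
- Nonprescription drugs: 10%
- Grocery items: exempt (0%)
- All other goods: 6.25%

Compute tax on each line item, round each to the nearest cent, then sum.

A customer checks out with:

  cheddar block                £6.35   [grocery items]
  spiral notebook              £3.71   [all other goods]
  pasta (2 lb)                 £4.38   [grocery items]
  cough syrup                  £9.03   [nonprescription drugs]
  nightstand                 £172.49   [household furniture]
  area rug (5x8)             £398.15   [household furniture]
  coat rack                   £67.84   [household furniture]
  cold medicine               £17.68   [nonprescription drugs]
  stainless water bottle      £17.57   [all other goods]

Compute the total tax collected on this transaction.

£37.52

Cheddar block £6.35: grocery items → 0% → £0.00
Spiral notebook £3.71: all other goods → 6.25% → £0.23
Pasta (2 lb) £4.38: grocery items → 0% → £0.00
Cough syrup £9.03: nonprescription drugs → 10% → £0.90
Nightstand £172.49: household furniture → 5.25% → £9.06
Area rug (5x8) £398.15: household furniture → 5.25% → £20.90
Coat rack £67.84: household furniture → 5.25% → £3.56
Cold medicine £17.68: nonprescription drugs → 10% → £1.77
Stainless water bottle £17.57: all other goods → 6.25% → £1.10
Total tax = £0.23 + £0.90 + £9.06 + £20.90 + £3.56 + £1.77 + £1.10 = £37.52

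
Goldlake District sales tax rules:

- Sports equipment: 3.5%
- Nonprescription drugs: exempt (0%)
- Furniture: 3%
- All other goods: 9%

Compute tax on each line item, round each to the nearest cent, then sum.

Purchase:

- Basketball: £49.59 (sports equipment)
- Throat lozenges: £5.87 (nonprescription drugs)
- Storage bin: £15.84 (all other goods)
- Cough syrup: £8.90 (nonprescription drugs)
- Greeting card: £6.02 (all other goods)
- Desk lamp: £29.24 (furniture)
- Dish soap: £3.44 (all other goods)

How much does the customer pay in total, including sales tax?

Basketball £49.59: sports equipment → 3.5% → £1.74
Throat lozenges £5.87: nonprescription drugs → 0% → £0.00
Storage bin £15.84: all other goods → 9% → £1.43
Cough syrup £8.90: nonprescription drugs → 0% → £0.00
Greeting card £6.02: all other goods → 9% → £0.54
Desk lamp £29.24: furniture → 3% → £0.88
Dish soap £3.44: all other goods → 9% → £0.31
Subtotal = £118.90; tax = £4.90; total due = £123.80

£123.80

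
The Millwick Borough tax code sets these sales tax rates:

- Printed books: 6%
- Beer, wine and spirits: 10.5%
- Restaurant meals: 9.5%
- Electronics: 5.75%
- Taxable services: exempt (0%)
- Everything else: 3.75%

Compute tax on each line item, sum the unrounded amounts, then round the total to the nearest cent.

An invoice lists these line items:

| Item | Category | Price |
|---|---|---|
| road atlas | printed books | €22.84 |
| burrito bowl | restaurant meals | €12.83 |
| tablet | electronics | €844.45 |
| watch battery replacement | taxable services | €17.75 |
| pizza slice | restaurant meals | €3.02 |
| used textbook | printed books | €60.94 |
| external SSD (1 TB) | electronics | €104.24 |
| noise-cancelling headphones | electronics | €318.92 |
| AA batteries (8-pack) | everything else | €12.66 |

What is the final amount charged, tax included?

Road atlas €22.84: printed books → 6% → €1.3704
Burrito bowl €12.83: restaurant meals → 9.5% → €1.21885
Tablet €844.45: electronics → 5.75% → €48.555875
Watch battery replacement €17.75: taxable services → 0% → €0.00
Pizza slice €3.02: restaurant meals → 9.5% → €0.2869
Used textbook €60.94: printed books → 6% → €3.6564
External SSD (1 TB) €104.24: electronics → 5.75% → €5.9938
Noise-cancelling headphones €318.92: electronics → 5.75% → €18.3379
AA batteries (8-pack) €12.66: everything else → 3.75% → €0.47475
Subtotal = €1397.65; unrounded tax = €79.894875 → €79.89; total due = €1477.54

€1477.54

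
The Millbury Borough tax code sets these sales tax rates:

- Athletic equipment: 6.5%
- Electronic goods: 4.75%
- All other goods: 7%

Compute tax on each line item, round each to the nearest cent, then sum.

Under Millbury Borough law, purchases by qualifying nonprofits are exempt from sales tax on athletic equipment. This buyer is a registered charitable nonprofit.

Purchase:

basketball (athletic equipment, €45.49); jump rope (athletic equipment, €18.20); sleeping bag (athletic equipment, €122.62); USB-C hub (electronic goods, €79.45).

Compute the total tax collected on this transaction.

Basketball €45.49: athletic equipment, buyer-exempt → 0% → €0.00
Jump rope €18.20: athletic equipment, buyer-exempt → 0% → €0.00
Sleeping bag €122.62: athletic equipment, buyer-exempt → 0% → €0.00
USB-C hub €79.45: electronic goods → 4.75% → €3.77
Total tax = €3.77

€3.77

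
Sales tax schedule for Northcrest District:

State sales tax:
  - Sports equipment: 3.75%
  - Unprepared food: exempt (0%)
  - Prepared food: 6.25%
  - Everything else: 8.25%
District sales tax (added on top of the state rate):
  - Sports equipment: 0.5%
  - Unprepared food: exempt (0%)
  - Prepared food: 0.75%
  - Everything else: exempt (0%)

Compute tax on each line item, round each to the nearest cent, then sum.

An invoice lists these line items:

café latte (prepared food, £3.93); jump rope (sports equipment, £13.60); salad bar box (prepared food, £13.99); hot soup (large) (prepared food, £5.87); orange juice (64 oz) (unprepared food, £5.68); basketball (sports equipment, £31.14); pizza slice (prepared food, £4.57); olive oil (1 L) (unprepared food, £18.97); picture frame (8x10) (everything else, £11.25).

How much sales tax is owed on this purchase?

Café latte £3.93: prepared food → 6.25% + 0.75% district = 7% → £0.28
Jump rope £13.60: sports equipment → 3.75% + 0.5% district = 4.25% → £0.58
Salad bar box £13.99: prepared food → 6.25% + 0.75% district = 7% → £0.98
Hot soup (large) £5.87: prepared food → 6.25% + 0.75% district = 7% → £0.41
Orange juice (64 oz) £5.68: unprepared food → 0% + 0% district = 0% → £0.00
Basketball £31.14: sports equipment → 3.75% + 0.5% district = 4.25% → £1.32
Pizza slice £4.57: prepared food → 6.25% + 0.75% district = 7% → £0.32
Olive oil (1 L) £18.97: unprepared food → 0% + 0% district = 0% → £0.00
Picture frame (8x10) £11.25: everything else → 8.25% + 0% district = 8.25% → £0.93
Total tax = £0.28 + £0.58 + £0.98 + £0.41 + £1.32 + £0.32 + £0.93 = £4.82

£4.82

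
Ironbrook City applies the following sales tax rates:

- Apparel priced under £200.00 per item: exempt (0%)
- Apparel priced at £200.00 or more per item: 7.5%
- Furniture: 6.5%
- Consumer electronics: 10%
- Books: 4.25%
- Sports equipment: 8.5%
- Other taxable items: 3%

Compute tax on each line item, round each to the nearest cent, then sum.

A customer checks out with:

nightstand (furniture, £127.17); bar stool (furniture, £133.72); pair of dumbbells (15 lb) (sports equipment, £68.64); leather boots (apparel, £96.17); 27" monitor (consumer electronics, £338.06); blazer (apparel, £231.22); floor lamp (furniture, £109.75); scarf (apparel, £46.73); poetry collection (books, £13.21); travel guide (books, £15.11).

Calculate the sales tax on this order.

Nightstand £127.17: furniture → 6.5% → £8.27
Bar stool £133.72: furniture → 6.5% → £8.69
Pair of dumbbells (15 lb) £68.64: sports equipment → 8.5% → £5.83
Leather boots £96.17: apparel, under £200.00 → 0% → £0.00
27" monitor £338.06: consumer electronics → 10% → £33.81
Blazer £231.22: apparel, £200.00 or more → 7.5% → £17.34
Floor lamp £109.75: furniture → 6.5% → £7.13
Scarf £46.73: apparel, under £200.00 → 0% → £0.00
Poetry collection £13.21: books → 4.25% → £0.56
Travel guide £15.11: books → 4.25% → £0.64
Total tax = £8.27 + £8.69 + £5.83 + £33.81 + £17.34 + £7.13 + £0.56 + £0.64 = £82.27

£82.27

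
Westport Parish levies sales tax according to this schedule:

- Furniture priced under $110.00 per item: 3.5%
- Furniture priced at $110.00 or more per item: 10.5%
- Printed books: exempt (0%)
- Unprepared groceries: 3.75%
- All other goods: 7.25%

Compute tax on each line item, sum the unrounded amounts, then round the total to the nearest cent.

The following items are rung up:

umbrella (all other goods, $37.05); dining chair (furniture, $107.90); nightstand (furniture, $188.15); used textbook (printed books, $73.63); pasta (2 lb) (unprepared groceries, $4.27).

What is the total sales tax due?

$26.38

Umbrella $37.05: all other goods → 7.25% → $2.686125
Dining chair $107.90: furniture, under $110.00 → 3.5% → $3.7765
Nightstand $188.15: furniture, $110.00 or more → 10.5% → $19.75575
Used textbook $73.63: printed books → 0% → $0.00
Pasta (2 lb) $4.27: unprepared groceries → 3.75% → $0.160125
Unrounded tax sum = $26.3785 → $26.38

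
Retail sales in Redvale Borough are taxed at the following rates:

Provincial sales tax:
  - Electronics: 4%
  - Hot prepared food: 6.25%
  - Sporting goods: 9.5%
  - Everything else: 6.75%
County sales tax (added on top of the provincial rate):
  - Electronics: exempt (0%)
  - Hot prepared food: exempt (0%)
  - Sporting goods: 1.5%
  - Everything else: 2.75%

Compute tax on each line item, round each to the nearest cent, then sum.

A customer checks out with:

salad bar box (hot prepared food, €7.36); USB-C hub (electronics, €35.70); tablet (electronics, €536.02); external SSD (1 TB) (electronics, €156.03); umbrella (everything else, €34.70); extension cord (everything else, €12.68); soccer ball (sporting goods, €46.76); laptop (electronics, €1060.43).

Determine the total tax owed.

Salad bar box €7.36: hot prepared food → 6.25% + 0% county = 6.25% → €0.46
USB-C hub €35.70: electronics → 4% + 0% county = 4% → €1.43
Tablet €536.02: electronics → 4% + 0% county = 4% → €21.44
External SSD (1 TB) €156.03: electronics → 4% + 0% county = 4% → €6.24
Umbrella €34.70: everything else → 6.75% + 2.75% county = 9.5% → €3.30
Extension cord €12.68: everything else → 6.75% + 2.75% county = 9.5% → €1.20
Soccer ball €46.76: sporting goods → 9.5% + 1.5% county = 11% → €5.14
Laptop €1060.43: electronics → 4% + 0% county = 4% → €42.42
Total tax = €0.46 + €1.43 + €21.44 + €6.24 + €3.30 + €1.20 + €5.14 + €42.42 = €81.63

€81.63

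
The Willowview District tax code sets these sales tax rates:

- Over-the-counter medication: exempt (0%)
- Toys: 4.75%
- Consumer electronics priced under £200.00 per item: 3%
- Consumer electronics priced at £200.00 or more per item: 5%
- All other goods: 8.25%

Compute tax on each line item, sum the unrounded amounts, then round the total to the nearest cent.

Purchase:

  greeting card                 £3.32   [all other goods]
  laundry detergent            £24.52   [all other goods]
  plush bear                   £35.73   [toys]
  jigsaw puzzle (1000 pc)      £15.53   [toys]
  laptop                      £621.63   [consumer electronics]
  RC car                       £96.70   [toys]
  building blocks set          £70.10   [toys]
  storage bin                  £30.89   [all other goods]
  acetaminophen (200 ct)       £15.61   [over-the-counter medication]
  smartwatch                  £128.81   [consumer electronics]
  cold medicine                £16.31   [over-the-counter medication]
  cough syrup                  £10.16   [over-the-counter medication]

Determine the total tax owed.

Greeting card £3.32: all other goods → 8.25% → £0.2739
Laundry detergent £24.52: all other goods → 8.25% → £2.0229
Plush bear £35.73: toys → 4.75% → £1.697175
Jigsaw puzzle (1000 pc) £15.53: toys → 4.75% → £0.737675
Laptop £621.63: consumer electronics, £200.00 or more → 5% → £31.0815
RC car £96.70: toys → 4.75% → £4.59325
Building blocks set £70.10: toys → 4.75% → £3.32975
Storage bin £30.89: all other goods → 8.25% → £2.548425
Acetaminophen (200 ct) £15.61: over-the-counter medication → 0% → £0.00
Smartwatch £128.81: consumer electronics, under £200.00 → 3% → £3.8643
Cold medicine £16.31: over-the-counter medication → 0% → £0.00
Cough syrup £10.16: over-the-counter medication → 0% → £0.00
Unrounded tax sum = £50.148875 → £50.15

£50.15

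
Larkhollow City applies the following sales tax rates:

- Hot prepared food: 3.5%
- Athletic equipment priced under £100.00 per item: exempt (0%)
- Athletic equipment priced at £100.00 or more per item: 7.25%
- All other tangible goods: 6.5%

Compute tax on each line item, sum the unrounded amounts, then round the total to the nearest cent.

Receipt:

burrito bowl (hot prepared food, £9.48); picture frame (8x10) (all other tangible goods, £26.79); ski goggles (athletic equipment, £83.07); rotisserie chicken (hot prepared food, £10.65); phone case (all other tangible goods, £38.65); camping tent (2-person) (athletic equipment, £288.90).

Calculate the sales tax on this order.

£25.90

Burrito bowl £9.48: hot prepared food → 3.5% → £0.3318
Picture frame (8x10) £26.79: all other tangible goods → 6.5% → £1.74135
Ski goggles £83.07: athletic equipment, under £100.00 → 0% → £0.00
Rotisserie chicken £10.65: hot prepared food → 3.5% → £0.37275
Phone case £38.65: all other tangible goods → 6.5% → £2.51225
Camping tent (2-person) £288.90: athletic equipment, £100.00 or more → 7.25% → £20.94525
Unrounded tax sum = £25.9034 → £25.90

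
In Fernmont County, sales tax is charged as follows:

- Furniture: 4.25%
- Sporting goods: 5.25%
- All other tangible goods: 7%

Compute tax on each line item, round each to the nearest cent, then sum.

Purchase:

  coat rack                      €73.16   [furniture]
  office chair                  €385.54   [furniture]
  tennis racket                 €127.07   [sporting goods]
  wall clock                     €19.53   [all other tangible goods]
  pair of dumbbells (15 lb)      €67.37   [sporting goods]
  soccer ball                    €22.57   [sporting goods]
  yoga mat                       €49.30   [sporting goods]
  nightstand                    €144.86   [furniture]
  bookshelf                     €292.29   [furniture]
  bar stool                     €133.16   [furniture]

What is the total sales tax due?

Coat rack €73.16: furniture → 4.25% → €3.11
Office chair €385.54: furniture → 4.25% → €16.39
Tennis racket €127.07: sporting goods → 5.25% → €6.67
Wall clock €19.53: all other tangible goods → 7% → €1.37
Pair of dumbbells (15 lb) €67.37: sporting goods → 5.25% → €3.54
Soccer ball €22.57: sporting goods → 5.25% → €1.18
Yoga mat €49.30: sporting goods → 5.25% → €2.59
Nightstand €144.86: furniture → 4.25% → €6.16
Bookshelf €292.29: furniture → 4.25% → €12.42
Bar stool €133.16: furniture → 4.25% → €5.66
Total tax = €3.11 + €16.39 + €6.67 + €1.37 + €3.54 + €1.18 + €2.59 + €6.16 + €12.42 + €5.66 = €59.09

€59.09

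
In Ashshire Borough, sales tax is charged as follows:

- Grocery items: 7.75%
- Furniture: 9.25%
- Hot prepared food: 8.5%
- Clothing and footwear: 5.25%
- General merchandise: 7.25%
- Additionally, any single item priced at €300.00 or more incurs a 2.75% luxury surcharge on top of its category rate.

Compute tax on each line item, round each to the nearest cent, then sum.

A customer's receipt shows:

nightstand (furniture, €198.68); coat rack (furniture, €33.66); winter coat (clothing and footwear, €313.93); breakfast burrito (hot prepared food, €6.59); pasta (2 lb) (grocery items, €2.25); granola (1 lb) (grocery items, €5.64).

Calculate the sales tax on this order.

Nightstand €198.68: furniture → 9.25% → €18.38
Coat rack €33.66: furniture → 9.25% → €3.11
Winter coat €313.93: clothing and footwear → 5.25% + 2.75% surcharge = 8% → €25.11
Breakfast burrito €6.59: hot prepared food → 8.5% → €0.56
Pasta (2 lb) €2.25: grocery items → 7.75% → €0.17
Granola (1 lb) €5.64: grocery items → 7.75% → €0.44
Total tax = €18.38 + €3.11 + €25.11 + €0.56 + €0.17 + €0.44 = €47.77

€47.77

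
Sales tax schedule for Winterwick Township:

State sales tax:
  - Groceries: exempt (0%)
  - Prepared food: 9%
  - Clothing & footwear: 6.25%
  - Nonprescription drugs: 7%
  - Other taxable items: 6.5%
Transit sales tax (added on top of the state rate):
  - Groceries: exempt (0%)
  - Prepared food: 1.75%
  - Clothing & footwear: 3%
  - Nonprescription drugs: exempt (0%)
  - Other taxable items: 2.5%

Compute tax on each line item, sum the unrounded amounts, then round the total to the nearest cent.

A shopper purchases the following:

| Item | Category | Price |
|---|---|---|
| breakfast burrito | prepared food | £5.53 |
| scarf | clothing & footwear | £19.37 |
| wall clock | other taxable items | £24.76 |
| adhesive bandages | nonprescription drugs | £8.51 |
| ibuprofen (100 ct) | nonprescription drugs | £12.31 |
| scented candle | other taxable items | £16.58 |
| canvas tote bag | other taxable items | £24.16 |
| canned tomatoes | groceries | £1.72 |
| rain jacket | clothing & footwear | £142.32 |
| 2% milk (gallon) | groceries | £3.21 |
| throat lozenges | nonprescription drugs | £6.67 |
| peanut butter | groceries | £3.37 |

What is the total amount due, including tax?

Breakfast burrito £5.53: prepared food → 9% + 1.75% transit = 10.75% → £0.594475
Scarf £19.37: clothing & footwear → 6.25% + 3% transit = 9.25% → £1.791725
Wall clock £24.76: other taxable items → 6.5% + 2.5% transit = 9% → £2.2284
Adhesive bandages £8.51: nonprescription drugs → 7% + 0% transit = 7% → £0.5957
Ibuprofen (100 ct) £12.31: nonprescription drugs → 7% + 0% transit = 7% → £0.8617
Scented candle £16.58: other taxable items → 6.5% + 2.5% transit = 9% → £1.4922
Canvas tote bag £24.16: other taxable items → 6.5% + 2.5% transit = 9% → £2.1744
Canned tomatoes £1.72: groceries → 0% + 0% transit = 0% → £0.00
Rain jacket £142.32: clothing & footwear → 6.25% + 3% transit = 9.25% → £13.1646
2% milk (gallon) £3.21: groceries → 0% + 0% transit = 0% → £0.00
Throat lozenges £6.67: nonprescription drugs → 7% + 0% transit = 7% → £0.4669
Peanut butter £3.37: groceries → 0% + 0% transit = 0% → £0.00
Subtotal = £268.51; unrounded tax = £23.3701 → £23.37; total due = £291.88

£291.88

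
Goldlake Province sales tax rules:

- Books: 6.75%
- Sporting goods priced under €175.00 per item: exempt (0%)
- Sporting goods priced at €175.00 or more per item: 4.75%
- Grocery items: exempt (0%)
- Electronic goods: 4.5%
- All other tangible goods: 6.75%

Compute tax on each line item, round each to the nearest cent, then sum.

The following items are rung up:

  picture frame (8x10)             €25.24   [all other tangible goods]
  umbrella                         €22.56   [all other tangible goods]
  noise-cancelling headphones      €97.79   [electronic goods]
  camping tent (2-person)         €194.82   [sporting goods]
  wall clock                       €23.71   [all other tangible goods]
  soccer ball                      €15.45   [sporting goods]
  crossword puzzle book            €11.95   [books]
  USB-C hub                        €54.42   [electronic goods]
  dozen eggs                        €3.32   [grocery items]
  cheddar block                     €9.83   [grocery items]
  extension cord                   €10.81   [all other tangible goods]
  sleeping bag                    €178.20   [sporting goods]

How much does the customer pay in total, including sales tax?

€679.02

Picture frame (8x10) €25.24: all other tangible goods → 6.75% → €1.70
Umbrella €22.56: all other tangible goods → 6.75% → €1.52
Noise-cancelling headphones €97.79: electronic goods → 4.5% → €4.40
Camping tent (2-person) €194.82: sporting goods, €175.00 or more → 4.75% → €9.25
Wall clock €23.71: all other tangible goods → 6.75% → €1.60
Soccer ball €15.45: sporting goods, under €175.00 → 0% → €0.00
Crossword puzzle book €11.95: books → 6.75% → €0.81
USB-C hub €54.42: electronic goods → 4.5% → €2.45
Dozen eggs €3.32: grocery items → 0% → €0.00
Cheddar block €9.83: grocery items → 0% → €0.00
Extension cord €10.81: all other tangible goods → 6.75% → €0.73
Sleeping bag €178.20: sporting goods, €175.00 or more → 4.75% → €8.46
Subtotal = €648.10; tax = €30.92; total due = €679.02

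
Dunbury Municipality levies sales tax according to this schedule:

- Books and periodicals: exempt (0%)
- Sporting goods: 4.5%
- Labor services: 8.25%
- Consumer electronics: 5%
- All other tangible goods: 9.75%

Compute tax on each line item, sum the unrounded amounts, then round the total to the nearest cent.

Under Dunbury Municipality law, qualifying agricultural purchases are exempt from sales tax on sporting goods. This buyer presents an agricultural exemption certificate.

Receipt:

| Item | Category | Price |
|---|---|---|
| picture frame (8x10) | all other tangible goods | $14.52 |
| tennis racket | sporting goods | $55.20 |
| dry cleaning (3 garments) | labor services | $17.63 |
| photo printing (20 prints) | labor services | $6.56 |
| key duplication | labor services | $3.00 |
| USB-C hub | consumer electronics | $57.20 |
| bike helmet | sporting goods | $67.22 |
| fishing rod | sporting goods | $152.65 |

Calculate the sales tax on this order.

Picture frame (8x10) $14.52: all other tangible goods → 9.75% → $1.4157
Tennis racket $55.20: sporting goods, buyer-exempt → 0% → $0.00
Dry cleaning (3 garments) $17.63: labor services → 8.25% → $1.454475
Photo printing (20 prints) $6.56: labor services → 8.25% → $0.5412
Key duplication $3.00: labor services → 8.25% → $0.2475
USB-C hub $57.20: consumer electronics → 5% → $2.86
Bike helmet $67.22: sporting goods, buyer-exempt → 0% → $0.00
Fishing rod $152.65: sporting goods, buyer-exempt → 0% → $0.00
Unrounded tax sum = $6.518875 → $6.52

$6.52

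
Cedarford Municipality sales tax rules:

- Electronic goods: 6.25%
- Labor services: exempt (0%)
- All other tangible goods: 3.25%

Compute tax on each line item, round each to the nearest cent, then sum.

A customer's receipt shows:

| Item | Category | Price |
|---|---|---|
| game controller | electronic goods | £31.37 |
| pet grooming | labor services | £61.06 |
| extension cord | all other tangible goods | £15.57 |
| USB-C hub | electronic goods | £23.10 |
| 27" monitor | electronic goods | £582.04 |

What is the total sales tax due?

£40.29

Game controller £31.37: electronic goods → 6.25% → £1.96
Pet grooming £61.06: labor services → 0% → £0.00
Extension cord £15.57: all other tangible goods → 3.25% → £0.51
USB-C hub £23.10: electronic goods → 6.25% → £1.44
27" monitor £582.04: electronic goods → 6.25% → £36.38
Total tax = £1.96 + £0.51 + £1.44 + £36.38 = £40.29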